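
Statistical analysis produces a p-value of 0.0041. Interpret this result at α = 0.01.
Since p = 0.0041 < α = 0.01, reject H₀.
There is sufficient evidence to reject the null hypothesis; the result is statistically significant at the 0.01 level.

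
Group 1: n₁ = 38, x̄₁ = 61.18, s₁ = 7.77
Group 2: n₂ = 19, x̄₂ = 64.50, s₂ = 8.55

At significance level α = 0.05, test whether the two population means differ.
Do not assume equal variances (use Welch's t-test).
Welch's two-sample t-test:
H₀: μ₁ = μ₂
H₁: μ₁ ≠ μ₂
s₁²/n₁ = 7.77²/38 = 1.5888,  s₂²/n₂ = 8.55²/19 = 3.8475
SE = √(s₁²/n₁ + s₂²/n₂) = √(1.5888 + 3.8475) = 2.3316
df (Welch-Satterthwaite) = (s₁²/n₁ + s₂²/n₂)² / [(s₁²/n₁)²/(n₁-1) + (s₂²/n₂)²/(n₂-1)] ≈ 33.18
t = (x̄₁ - x̄₂) / SE = (61.18 - 64.50) / 2.3316 = -3.32 / 2.3316 = -1.424
p-value = 0.1638

Since p-value > α = 0.05, we fail to reject H₀.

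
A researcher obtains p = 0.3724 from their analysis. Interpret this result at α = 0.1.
Since p = 0.3724 > α = 0.1, fail to reject H₀.
There is insufficient evidence to reject the null hypothesis; the result is not statistically significant at the 0.1 level.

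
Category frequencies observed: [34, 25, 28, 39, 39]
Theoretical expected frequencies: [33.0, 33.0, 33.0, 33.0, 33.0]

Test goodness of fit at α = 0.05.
Chi-square goodness of fit test:
H₀: observed counts match expected distribution
H₁: observed counts differ from expected distribution
df = k - 1 = 4
χ² = Σ(O - E)²/E
   = (34 - 33.0)²/33.0 + (25 - 33.0)²/33.0 + (28 - 33.0)²/33.0 + (39 - 33.0)²/33.0 + (39 - 33.0)²/33.0
   = 0.030 + 1.939 + 0.758 + 1.091 + 1.091
   = 4.91
p-value = 0.2968

Since p-value > α = 0.05, we fail to reject H₀.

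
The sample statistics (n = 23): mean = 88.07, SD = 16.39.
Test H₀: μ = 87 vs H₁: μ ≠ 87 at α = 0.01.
One-sample t-test:
H₀: μ = 87
H₁: μ ≠ 87
df = n - 1 = 22
t = (x̄ - μ₀) / (s/√n) = (88.07 - 87) / (16.39/√23) = 0.313
p-value = 0.7572

Since p-value > α = 0.01, we fail to reject H₀.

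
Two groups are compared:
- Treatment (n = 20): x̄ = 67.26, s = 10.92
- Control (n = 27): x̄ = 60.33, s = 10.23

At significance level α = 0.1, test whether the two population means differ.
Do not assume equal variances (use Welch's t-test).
Welch's two-sample t-test:
H₀: μ₁ = μ₂
H₁: μ₁ ≠ μ₂
s₁²/n₁ = 10.92²/20 = 5.9623,  s₂²/n₂ = 10.23²/27 = 3.8760
SE = √(s₁²/n₁ + s₂²/n₂) = √(5.9623 + 3.8760) = 3.1366
df (Welch-Satterthwaite) = (s₁²/n₁ + s₂²/n₂)² / [(s₁²/n₁)²/(n₁-1) + (s₂²/n₂)²/(n₂-1)] ≈ 39.53
t = (x̄₁ - x̄₂) / SE = (67.26 - 60.33) / 3.1366 = 6.93 / 3.1366 = 2.209
p-value = 0.0330

Since p-value < α = 0.1, we reject H₀.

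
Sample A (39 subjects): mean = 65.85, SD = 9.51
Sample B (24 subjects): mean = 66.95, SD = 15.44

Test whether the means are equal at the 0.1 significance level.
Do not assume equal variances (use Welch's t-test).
Welch's two-sample t-test:
H₀: μ₁ = μ₂
H₁: μ₁ ≠ μ₂
s₁²/n₁ = 9.51²/39 = 2.3190,  s₂²/n₂ = 15.44²/24 = 9.9331
SE = √(s₁²/n₁ + s₂²/n₂) = √(2.3190 + 9.9331) = 3.5003
df (Welch-Satterthwaite) = (s₁²/n₁ + s₂²/n₂)² / [(s₁²/n₁)²/(n₁-1) + (s₂²/n₂)²/(n₂-1)] ≈ 33.88
t = (x̄₁ - x̄₂) / SE = (65.85 - 66.95) / 3.5003 = -1.10 / 3.5003 = -0.314
p-value = 0.7553

Since p-value > α = 0.1, we fail to reject H₀.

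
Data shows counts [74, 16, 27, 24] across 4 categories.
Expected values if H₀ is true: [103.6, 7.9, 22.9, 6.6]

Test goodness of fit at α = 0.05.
Chi-square goodness of fit test:
H₀: observed counts match expected distribution
H₁: observed counts differ from expected distribution
df = k - 1 = 3
χ² = Σ(O - E)²/E
   = (74 - 103.6)²/103.6 + (16 - 7.9)²/7.9 + (27 - 22.9)²/22.9 + (24 - 6.6)²/6.6
   = 8.457 + 8.305 + 0.734 + 45.873
   = 63.37
p-value < 0.0001

Since p-value < α = 0.05, we reject H₀.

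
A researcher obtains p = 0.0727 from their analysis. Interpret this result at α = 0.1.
Since p = 0.0727 < α = 0.1, reject H₀.
There is sufficient evidence to reject the null hypothesis; the result is statistically significant at the 0.1 level.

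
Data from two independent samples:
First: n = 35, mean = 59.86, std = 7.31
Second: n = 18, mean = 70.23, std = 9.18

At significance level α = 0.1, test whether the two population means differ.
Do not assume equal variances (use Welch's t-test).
Welch's two-sample t-test:
H₀: μ₁ = μ₂
H₁: μ₁ ≠ μ₂
s₁²/n₁ = 7.31²/35 = 1.5267,  s₂²/n₂ = 9.18²/18 = 4.6818
SE = √(s₁²/n₁ + s₂²/n₂) = √(1.5267 + 4.6818) = 2.4917
df (Welch-Satterthwaite) = (s₁²/n₁ + s₂²/n₂)² / [(s₁²/n₁)²/(n₁-1) + (s₂²/n₂)²/(n₂-1)] ≈ 28.39
t = (x̄₁ - x̄₂) / SE = (59.86 - 70.23) / 2.4917 = -10.37 / 2.4917 = -4.162
p-value = 0.0003

Since p-value < α = 0.1, we reject H₀.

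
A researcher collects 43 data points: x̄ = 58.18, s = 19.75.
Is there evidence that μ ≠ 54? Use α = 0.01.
One-sample t-test:
H₀: μ = 54
H₁: μ ≠ 54
df = n - 1 = 42
t = (x̄ - μ₀) / (s/√n) = (58.18 - 54) / (19.75/√43) = 1.388
p-value = 0.1725

Since p-value > α = 0.01, we fail to reject H₀.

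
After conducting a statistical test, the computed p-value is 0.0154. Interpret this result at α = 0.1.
Since p = 0.0154 < α = 0.1, reject H₀.
There is sufficient evidence to reject the null hypothesis; the result is statistically significant at the 0.1 level.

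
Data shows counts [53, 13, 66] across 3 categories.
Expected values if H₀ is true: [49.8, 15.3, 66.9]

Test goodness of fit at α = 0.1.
Chi-square goodness of fit test:
H₀: observed counts match expected distribution
H₁: observed counts differ from expected distribution
df = k - 1 = 2
χ² = Σ(O - E)²/E
   = (53 - 49.8)²/49.8 + (13 - 15.3)²/15.3 + (66 - 66.9)²/66.9
   = 0.206 + 0.346 + 0.012
   = 0.56
p-value = 0.7545

Since p-value > α = 0.1, we fail to reject H₀.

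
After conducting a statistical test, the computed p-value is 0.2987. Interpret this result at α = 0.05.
Since p = 0.2987 > α = 0.05, fail to reject H₀.
There is insufficient evidence to reject the null hypothesis; the result is not statistically significant at the 0.05 level.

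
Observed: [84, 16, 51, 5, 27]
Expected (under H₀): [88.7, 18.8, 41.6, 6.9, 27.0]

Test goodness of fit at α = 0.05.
Chi-square goodness of fit test:
H₀: observed counts match expected distribution
H₁: observed counts differ from expected distribution
df = k - 1 = 4
χ² = Σ(O - E)²/E
   = (84 - 88.7)²/88.7 + (16 - 18.8)²/18.8 + (51 - 41.6)²/41.6 + (5 - 6.9)²/6.9 + (27 - 27.0)²/27.0
   = 0.249 + 0.417 + 2.124 + 0.523 + 0.000
   = 3.31
p-value = 0.5068

Since p-value > α = 0.05, we fail to reject H₀.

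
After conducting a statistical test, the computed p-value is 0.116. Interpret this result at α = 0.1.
Since p = 0.116 > α = 0.1, fail to reject H₀.
There is insufficient evidence to reject the null hypothesis; the result is not statistically significant at the 0.1 level.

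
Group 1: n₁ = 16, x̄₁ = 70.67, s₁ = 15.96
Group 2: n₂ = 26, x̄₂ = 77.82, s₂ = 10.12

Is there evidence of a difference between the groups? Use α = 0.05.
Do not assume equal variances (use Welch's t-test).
Welch's two-sample t-test:
H₀: μ₁ = μ₂
H₁: μ₁ ≠ μ₂
s₁²/n₁ = 15.96²/16 = 15.9201,  s₂²/n₂ = 10.12²/26 = 3.9390
SE = √(s₁²/n₁ + s₂²/n₂) = √(15.9201 + 3.9390) = 4.4564
df (Welch-Satterthwaite) = (s₁²/n₁ + s₂²/n₂)² / [(s₁²/n₁)²/(n₁-1) + (s₂²/n₂)²/(n₂-1)] ≈ 22.51
t = (x̄₁ - x̄₂) / SE = (70.67 - 77.82) / 4.4564 = -7.15 / 4.4564 = -1.604
p-value = 0.1226

Since p-value > α = 0.05, we fail to reject H₀.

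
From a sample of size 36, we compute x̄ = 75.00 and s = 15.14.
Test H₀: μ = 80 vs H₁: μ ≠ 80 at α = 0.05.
One-sample t-test:
H₀: μ = 80
H₁: μ ≠ 80
df = n - 1 = 35
t = (x̄ - μ₀) / (s/√n) = (75.00 - 80) / (15.14/√36) = -1.982
p-value = 0.0554

Since p-value > α = 0.05, we fail to reject H₀.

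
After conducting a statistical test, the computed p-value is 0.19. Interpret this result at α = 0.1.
Since p = 0.19 > α = 0.1, fail to reject H₀.
There is insufficient evidence to reject the null hypothesis; the result is not statistically significant at the 0.1 level.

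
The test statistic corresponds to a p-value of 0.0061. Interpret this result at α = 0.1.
Since p = 0.0061 < α = 0.1, reject H₀.
There is sufficient evidence to reject the null hypothesis; the result is statistically significant at the 0.1 level.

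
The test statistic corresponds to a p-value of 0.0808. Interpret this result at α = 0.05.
Since p = 0.0808 > α = 0.05, fail to reject H₀.
There is insufficient evidence to reject the null hypothesis; the result is not statistically significant at the 0.05 level.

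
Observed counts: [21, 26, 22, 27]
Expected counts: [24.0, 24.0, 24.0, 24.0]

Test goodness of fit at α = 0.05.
Chi-square goodness of fit test:
H₀: observed counts match expected distribution
H₁: observed counts differ from expected distribution
df = k - 1 = 3
χ² = Σ(O - E)²/E
   = (21 - 24.0)²/24.0 + (26 - 24.0)²/24.0 + (22 - 24.0)²/24.0 + (27 - 24.0)²/24.0
   = 0.375 + 0.167 + 0.167 + 0.375
   = 1.08
p-value = 0.7811

Since p-value > α = 0.05, we fail to reject H₀.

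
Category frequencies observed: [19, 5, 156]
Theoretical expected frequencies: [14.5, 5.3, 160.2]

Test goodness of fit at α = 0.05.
Chi-square goodness of fit test:
H₀: observed counts match expected distribution
H₁: observed counts differ from expected distribution
df = k - 1 = 2
χ² = Σ(O - E)²/E
   = (19 - 14.5)²/14.5 + (5 - 5.3)²/5.3 + (156 - 160.2)²/160.2
   = 1.397 + 0.017 + 0.110
   = 1.52
p-value = 0.4668

Since p-value > α = 0.05, we fail to reject H₀.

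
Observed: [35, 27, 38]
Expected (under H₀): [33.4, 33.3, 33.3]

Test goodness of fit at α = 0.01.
Chi-square goodness of fit test:
H₀: observed counts match expected distribution
H₁: observed counts differ from expected distribution
df = k - 1 = 2
χ² = Σ(O - E)²/E
   = (35 - 33.4)²/33.4 + (27 - 33.3)²/33.3 + (38 - 33.3)²/33.3
   = 0.077 + 1.192 + 0.663
   = 1.93
p-value = 0.3806

Since p-value > α = 0.01, we fail to reject H₀.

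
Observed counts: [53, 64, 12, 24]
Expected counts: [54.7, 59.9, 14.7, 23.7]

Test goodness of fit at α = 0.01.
Chi-square goodness of fit test:
H₀: observed counts match expected distribution
H₁: observed counts differ from expected distribution
df = k - 1 = 3
χ² = Σ(O - E)²/E
   = (53 - 54.7)²/54.7 + (64 - 59.9)²/59.9 + (12 - 14.7)²/14.7 + (24 - 23.7)²/23.7
   = 0.053 + 0.281 + 0.496 + 0.004
   = 0.83
p-value = 0.8415

Since p-value > α = 0.01, we fail to reject H₀.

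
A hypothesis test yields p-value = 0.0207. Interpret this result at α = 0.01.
Since p = 0.0207 > α = 0.01, fail to reject H₀.
There is insufficient evidence to reject the null hypothesis; the result is not statistically significant at the 0.01 level.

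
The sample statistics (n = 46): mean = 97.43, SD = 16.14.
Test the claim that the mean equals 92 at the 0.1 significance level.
One-sample t-test:
H₀: μ = 92
H₁: μ ≠ 92
df = n - 1 = 45
t = (x̄ - μ₀) / (s/√n) = (97.43 - 92) / (16.14/√46) = 2.282
p-value = 0.0273

Since p-value < α = 0.1, we reject H₀.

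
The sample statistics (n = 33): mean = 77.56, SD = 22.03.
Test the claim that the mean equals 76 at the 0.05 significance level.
One-sample t-test:
H₀: μ = 76
H₁: μ ≠ 76
df = n - 1 = 32
t = (x̄ - μ₀) / (s/√n) = (77.56 - 76) / (22.03/√33) = 0.407
p-value = 0.6869

Since p-value > α = 0.05, we fail to reject H₀.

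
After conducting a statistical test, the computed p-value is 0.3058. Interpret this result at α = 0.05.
Since p = 0.3058 > α = 0.05, fail to reject H₀.
There is insufficient evidence to reject the null hypothesis; the result is not statistically significant at the 0.05 level.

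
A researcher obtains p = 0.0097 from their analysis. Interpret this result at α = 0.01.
Since p = 0.0097 < α = 0.01, reject H₀.
There is sufficient evidence to reject the null hypothesis; the result is statistically significant at the 0.01 level.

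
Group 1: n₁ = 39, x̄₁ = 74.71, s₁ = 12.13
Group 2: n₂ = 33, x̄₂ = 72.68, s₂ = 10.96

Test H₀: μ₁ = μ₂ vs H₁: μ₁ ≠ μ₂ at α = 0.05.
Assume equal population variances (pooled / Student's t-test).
Student's two-sample t-test (equal variances):
H₀: μ₁ = μ₂
H₁: μ₁ ≠ μ₂
df = n₁ + n₂ - 2 = 70
Pooled variance s_p² = [(n₁-1)s₁² + (n₂-1)s₂²] / (n₁ + n₂ - 2) = [(38)(12.13²) + (32)(10.96²)] / 70 = 134.7870
SE = √(s_p²(1/n₁ + 1/n₂)) = √(134.7870 × (1/39 + 1/33)) = 2.7460
t = (x̄₁ - x̄₂) / SE = (74.71 - 72.68) / 2.7460 = 2.03 / 2.7460 = 0.739
p-value = 0.4622

Since p-value > α = 0.05, we fail to reject H₀.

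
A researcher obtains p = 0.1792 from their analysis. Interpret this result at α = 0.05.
Since p = 0.1792 > α = 0.05, fail to reject H₀.
There is insufficient evidence to reject the null hypothesis; the result is not statistically significant at the 0.05 level.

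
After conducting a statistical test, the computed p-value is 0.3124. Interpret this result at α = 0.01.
Since p = 0.3124 > α = 0.01, fail to reject H₀.
There is insufficient evidence to reject the null hypothesis; the result is not statistically significant at the 0.01 level.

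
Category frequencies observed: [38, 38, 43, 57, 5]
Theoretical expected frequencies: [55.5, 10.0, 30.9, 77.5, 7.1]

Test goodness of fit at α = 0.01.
Chi-square goodness of fit test:
H₀: observed counts match expected distribution
H₁: observed counts differ from expected distribution
df = k - 1 = 4
χ² = Σ(O - E)²/E
   = (38 - 55.5)²/55.5 + (38 - 10.0)²/10.0 + (43 - 30.9)²/30.9 + (57 - 77.5)²/77.5 + (5 - 7.1)²/7.1
   = 5.518 + 78.400 + 4.738 + 5.423 + 0.621
   = 94.70
p-value < 0.0001

Since p-value < α = 0.01, we reject H₀.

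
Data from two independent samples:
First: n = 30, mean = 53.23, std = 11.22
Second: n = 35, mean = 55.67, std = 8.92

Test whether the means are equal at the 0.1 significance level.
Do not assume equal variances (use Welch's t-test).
Welch's two-sample t-test:
H₀: μ₁ = μ₂
H₁: μ₁ ≠ μ₂
s₁²/n₁ = 11.22²/30 = 4.1963,  s₂²/n₂ = 8.92²/35 = 2.2733
SE = √(s₁²/n₁ + s₂²/n₂) = √(4.1963 + 2.2733) = 2.5435
df (Welch-Satterthwaite) = (s₁²/n₁ + s₂²/n₂)² / [(s₁²/n₁)²/(n₁-1) + (s₂²/n₂)²/(n₂-1)] ≈ 55.13
t = (x̄₁ - x̄₂) / SE = (53.23 - 55.67) / 2.5435 = -2.44 / 2.5435 = -0.959
p-value = 0.3416

Since p-value > α = 0.1, we fail to reject H₀.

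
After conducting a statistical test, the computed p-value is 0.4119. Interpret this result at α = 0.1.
Since p = 0.4119 > α = 0.1, fail to reject H₀.
There is insufficient evidence to reject the null hypothesis; the result is not statistically significant at the 0.1 level.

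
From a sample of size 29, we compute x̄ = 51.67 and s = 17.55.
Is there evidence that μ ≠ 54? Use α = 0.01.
One-sample t-test:
H₀: μ = 54
H₁: μ ≠ 54
df = n - 1 = 28
t = (x̄ - μ₀) / (s/√n) = (51.67 - 54) / (17.55/√29) = -0.715
p-value = 0.4806

Since p-value > α = 0.01, we fail to reject H₀.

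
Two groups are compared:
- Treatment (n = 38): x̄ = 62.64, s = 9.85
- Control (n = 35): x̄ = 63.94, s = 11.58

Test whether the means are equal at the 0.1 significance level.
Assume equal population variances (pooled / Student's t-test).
Student's two-sample t-test (equal variances):
H₀: μ₁ = μ₂
H₁: μ₁ ≠ μ₂
df = n₁ + n₂ - 2 = 71
Pooled variance s_p² = [(n₁-1)s₁² + (n₂-1)s₂²] / (n₁ + n₂ - 2) = [(37)(9.85²) + (34)(11.58²)] / 71 = 114.7762
SE = √(s_p²(1/n₁ + 1/n₂)) = √(114.7762 × (1/38 + 1/35)) = 2.5099
t = (x̄₁ - x̄₂) / SE = (62.64 - 63.94) / 2.5099 = -1.30 / 2.5099 = -0.518
p-value = 0.6061

Since p-value > α = 0.1, we fail to reject H₀.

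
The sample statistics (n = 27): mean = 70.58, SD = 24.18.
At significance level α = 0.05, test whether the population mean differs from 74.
One-sample t-test:
H₀: μ = 74
H₁: μ ≠ 74
df = n - 1 = 26
t = (x̄ - μ₀) / (s/√n) = (70.58 - 74) / (24.18/√27) = -0.735
p-value = 0.4690

Since p-value > α = 0.05, we fail to reject H₀.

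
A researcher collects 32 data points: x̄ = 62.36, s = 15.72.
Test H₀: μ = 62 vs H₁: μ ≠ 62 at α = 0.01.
One-sample t-test:
H₀: μ = 62
H₁: μ ≠ 62
df = n - 1 = 31
t = (x̄ - μ₀) / (s/√n) = (62.36 - 62) / (15.72/√32) = 0.130
p-value = 0.8978

Since p-value > α = 0.01, we fail to reject H₀.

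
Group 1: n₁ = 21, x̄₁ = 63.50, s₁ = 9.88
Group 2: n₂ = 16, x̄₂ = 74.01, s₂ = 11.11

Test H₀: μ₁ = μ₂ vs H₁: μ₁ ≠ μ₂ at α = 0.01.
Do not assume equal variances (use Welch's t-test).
Welch's two-sample t-test:
H₀: μ₁ = μ₂
H₁: μ₁ ≠ μ₂
s₁²/n₁ = 9.88²/21 = 4.6483,  s₂²/n₂ = 11.11²/16 = 7.7145
SE = √(s₁²/n₁ + s₂²/n₂) = √(4.6483 + 7.7145) = 3.5161
df (Welch-Satterthwaite) = (s₁²/n₁ + s₂²/n₂)² / [(s₁²/n₁)²/(n₁-1) + (s₂²/n₂)²/(n₂-1)] ≈ 30.28
t = (x̄₁ - x̄₂) / SE = (63.50 - 74.01) / 3.5161 = -10.51 / 3.5161 = -2.989
p-value = 0.0055

Since p-value < α = 0.01, we reject H₀.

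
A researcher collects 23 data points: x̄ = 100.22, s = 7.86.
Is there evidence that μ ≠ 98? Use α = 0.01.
One-sample t-test:
H₀: μ = 98
H₁: μ ≠ 98
df = n - 1 = 22
t = (x̄ - μ₀) / (s/√n) = (100.22 - 98) / (7.86/√23) = 1.355
p-value = 0.1893

Since p-value > α = 0.01, we fail to reject H₀.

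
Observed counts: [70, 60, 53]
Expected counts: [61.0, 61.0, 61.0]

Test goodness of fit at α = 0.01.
Chi-square goodness of fit test:
H₀: observed counts match expected distribution
H₁: observed counts differ from expected distribution
df = k - 1 = 2
χ² = Σ(O - E)²/E
   = (70 - 61.0)²/61.0 + (60 - 61.0)²/61.0 + (53 - 61.0)²/61.0
   = 1.328 + 0.016 + 1.049
   = 2.39
p-value = 0.3022

Since p-value > α = 0.01, we fail to reject H₀.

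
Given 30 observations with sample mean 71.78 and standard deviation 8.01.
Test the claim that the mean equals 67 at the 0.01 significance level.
One-sample t-test:
H₀: μ = 67
H₁: μ ≠ 67
df = n - 1 = 29
t = (x̄ - μ₀) / (s/√n) = (71.78 - 67) / (8.01/√30) = 3.269
p-value = 0.0028

Since p-value < α = 0.01, we reject H₀.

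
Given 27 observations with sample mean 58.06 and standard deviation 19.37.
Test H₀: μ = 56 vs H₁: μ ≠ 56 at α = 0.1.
One-sample t-test:
H₀: μ = 56
H₁: μ ≠ 56
df = n - 1 = 26
t = (x̄ - μ₀) / (s/√n) = (58.06 - 56) / (19.37/√27) = 0.553
p-value = 0.5852

Since p-value > α = 0.1, we fail to reject H₀.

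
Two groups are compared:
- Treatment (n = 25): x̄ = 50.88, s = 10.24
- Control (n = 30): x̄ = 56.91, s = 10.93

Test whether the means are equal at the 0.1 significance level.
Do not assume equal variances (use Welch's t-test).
Welch's two-sample t-test:
H₀: μ₁ = μ₂
H₁: μ₁ ≠ μ₂
s₁²/n₁ = 10.24²/25 = 4.1943,  s₂²/n₂ = 10.93²/30 = 3.9822
SE = √(s₁²/n₁ + s₂²/n₂) = √(4.1943 + 3.9822) = 2.8595
df (Welch-Satterthwaite) = (s₁²/n₁ + s₂²/n₂)² / [(s₁²/n₁)²/(n₁-1) + (s₂²/n₂)²/(n₂-1)] ≈ 52.24
t = (x̄₁ - x̄₂) / SE = (50.88 - 56.91) / 2.8595 = -6.03 / 2.8595 = -2.109
p-value = 0.0398

Since p-value < α = 0.1, we reject H₀.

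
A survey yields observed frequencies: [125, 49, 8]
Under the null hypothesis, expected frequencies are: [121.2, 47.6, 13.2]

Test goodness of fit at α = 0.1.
Chi-square goodness of fit test:
H₀: observed counts match expected distribution
H₁: observed counts differ from expected distribution
df = k - 1 = 2
χ² = Σ(O - E)²/E
   = (125 - 121.2)²/121.2 + (49 - 47.6)²/47.6 + (8 - 13.2)²/13.2
   = 0.119 + 0.041 + 2.048
   = 2.21
p-value = 0.3314

Since p-value > α = 0.1, we fail to reject H₀.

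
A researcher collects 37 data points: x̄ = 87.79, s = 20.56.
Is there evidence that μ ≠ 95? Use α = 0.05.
One-sample t-test:
H₀: μ = 95
H₁: μ ≠ 95
df = n - 1 = 36
t = (x̄ - μ₀) / (s/√n) = (87.79 - 95) / (20.56/√37) = -2.133
p-value = 0.0398

Since p-value < α = 0.05, we reject H₀.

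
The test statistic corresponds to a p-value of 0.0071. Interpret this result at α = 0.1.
Since p = 0.0071 < α = 0.1, reject H₀.
There is sufficient evidence to reject the null hypothesis; the result is statistically significant at the 0.1 level.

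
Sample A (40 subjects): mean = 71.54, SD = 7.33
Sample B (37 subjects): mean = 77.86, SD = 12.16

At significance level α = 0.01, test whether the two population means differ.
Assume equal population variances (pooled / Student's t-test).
Student's two-sample t-test (equal variances):
H₀: μ₁ = μ₂
H₁: μ₁ ≠ μ₂
df = n₁ + n₂ - 2 = 75
Pooled variance s_p² = [(n₁-1)s₁² + (n₂-1)s₂²] / (n₁ + n₂ - 2) = [(39)(7.33²) + (36)(12.16²)] / 75 = 98.9145
SE = √(s_p²(1/n₁ + 1/n₂)) = √(98.9145 × (1/40 + 1/37)) = 2.2685
t = (x̄₁ - x̄₂) / SE = (71.54 - 77.86) / 2.2685 = -6.32 / 2.2685 = -2.786
p-value = 0.0068

Since p-value < α = 0.01, we reject H₀.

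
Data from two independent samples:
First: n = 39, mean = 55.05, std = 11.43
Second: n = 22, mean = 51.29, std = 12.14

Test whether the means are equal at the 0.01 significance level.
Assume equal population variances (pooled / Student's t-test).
Student's two-sample t-test (equal variances):
H₀: μ₁ = μ₂
H₁: μ₁ ≠ μ₂
df = n₁ + n₂ - 2 = 59
Pooled variance s_p² = [(n₁-1)s₁² + (n₂-1)s₂²] / (n₁ + n₂ - 2) = [(38)(11.43²) + (21)(12.14²)] / 59 = 136.6013
SE = √(s_p²(1/n₁ + 1/n₂)) = √(136.6013 × (1/39 + 1/22)) = 3.1164
t = (x̄₁ - x̄₂) / SE = (55.05 - 51.29) / 3.1164 = 3.76 / 3.1164 = 1.207
p-value = 0.2324

Since p-value > α = 0.01, we fail to reject H₀.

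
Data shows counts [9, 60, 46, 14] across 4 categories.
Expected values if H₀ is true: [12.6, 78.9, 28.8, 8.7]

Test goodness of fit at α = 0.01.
Chi-square goodness of fit test:
H₀: observed counts match expected distribution
H₁: observed counts differ from expected distribution
df = k - 1 = 3
χ² = Σ(O - E)²/E
   = (9 - 12.6)²/12.6 + (60 - 78.9)²/78.9 + (46 - 28.8)²/28.8 + (14 - 8.7)²/8.7
   = 1.029 + 4.527 + 10.272 + 3.229
   = 19.06
p-value = 0.0003

Since p-value < α = 0.01, we reject H₀.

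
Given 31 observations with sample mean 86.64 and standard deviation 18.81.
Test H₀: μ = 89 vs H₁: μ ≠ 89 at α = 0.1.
One-sample t-test:
H₀: μ = 89
H₁: μ ≠ 89
df = n - 1 = 30
t = (x̄ - μ₀) / (s/√n) = (86.64 - 89) / (18.81/√31) = -0.699
p-value = 0.4902

Since p-value > α = 0.1, we fail to reject H₀.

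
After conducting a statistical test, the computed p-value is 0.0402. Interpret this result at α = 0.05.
Since p = 0.0402 < α = 0.05, reject H₀.
There is sufficient evidence to reject the null hypothesis; the result is statistically significant at the 0.05 level.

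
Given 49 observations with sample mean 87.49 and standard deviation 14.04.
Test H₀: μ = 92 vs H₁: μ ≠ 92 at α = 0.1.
One-sample t-test:
H₀: μ = 92
H₁: μ ≠ 92
df = n - 1 = 48
t = (x̄ - μ₀) / (s/√n) = (87.49 - 92) / (14.04/√49) = -2.249
p-value = 0.0292

Since p-value < α = 0.1, we reject H₀.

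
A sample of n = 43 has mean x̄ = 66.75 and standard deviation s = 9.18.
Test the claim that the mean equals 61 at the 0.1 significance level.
One-sample t-test:
H₀: μ = 61
H₁: μ ≠ 61
df = n - 1 = 42
t = (x̄ - μ₀) / (s/√n) = (66.75 - 61) / (9.18/√43) = 4.107
p-value = 0.0002

Since p-value < α = 0.1, we reject H₀.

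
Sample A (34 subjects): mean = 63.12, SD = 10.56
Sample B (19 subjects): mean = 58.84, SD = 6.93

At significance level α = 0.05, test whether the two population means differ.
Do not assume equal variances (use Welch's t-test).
Welch's two-sample t-test:
H₀: μ₁ = μ₂
H₁: μ₁ ≠ μ₂
s₁²/n₁ = 10.56²/34 = 3.2798,  s₂²/n₂ = 6.93²/19 = 2.5276
SE = √(s₁²/n₁ + s₂²/n₂) = √(3.2798 + 2.5276) = 2.4099
df (Welch-Satterthwaite) = (s₁²/n₁ + s₂²/n₂)² / [(s₁²/n₁)²/(n₁-1) + (s₂²/n₂)²/(n₂-1)] ≈ 49.53
t = (x̄₁ - x̄₂) / SE = (63.12 - 58.84) / 2.4099 = 4.28 / 2.4099 = 1.776
p-value = 0.0819

Since p-value > α = 0.05, we fail to reject H₀.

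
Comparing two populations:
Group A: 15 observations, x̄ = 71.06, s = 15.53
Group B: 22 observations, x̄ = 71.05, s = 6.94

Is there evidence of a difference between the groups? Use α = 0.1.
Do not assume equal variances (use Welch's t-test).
Welch's two-sample t-test:
H₀: μ₁ = μ₂
H₁: μ₁ ≠ μ₂
s₁²/n₁ = 15.53²/15 = 16.0787,  s₂²/n₂ = 6.94²/22 = 2.1893
SE = √(s₁²/n₁ + s₂²/n₂) = √(16.0787 + 2.1893) = 4.2741
df (Welch-Satterthwaite) = (s₁²/n₁ + s₂²/n₂)² / [(s₁²/n₁)²/(n₁-1) + (s₂²/n₂)²/(n₂-1)] ≈ 17.85
t = (x̄₁ - x̄₂) / SE = (71.06 - 71.05) / 4.2741 = 0.01 / 4.2741 = 0.002
p-value = 0.9982

Since p-value > α = 0.1, we fail to reject H₀.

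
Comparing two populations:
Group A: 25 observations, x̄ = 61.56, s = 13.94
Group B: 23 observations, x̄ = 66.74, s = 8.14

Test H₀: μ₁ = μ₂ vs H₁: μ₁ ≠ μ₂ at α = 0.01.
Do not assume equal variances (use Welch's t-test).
Welch's two-sample t-test:
H₀: μ₁ = μ₂
H₁: μ₁ ≠ μ₂
s₁²/n₁ = 13.94²/25 = 7.7729,  s₂²/n₂ = 8.14²/23 = 2.8809
SE = √(s₁²/n₁ + s₂²/n₂) = √(7.7729 + 2.8809) = 3.2640
df (Welch-Satterthwaite) = (s₁²/n₁ + s₂²/n₂)² / [(s₁²/n₁)²/(n₁-1) + (s₂²/n₂)²/(n₂-1)] ≈ 39.21
t = (x̄₁ - x̄₂) / SE = (61.56 - 66.74) / 3.2640 = -5.18 / 3.2640 = -1.587
p-value = 0.1205

Since p-value > α = 0.01, we fail to reject H₀.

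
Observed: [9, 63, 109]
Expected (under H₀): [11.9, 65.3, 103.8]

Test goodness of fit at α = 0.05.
Chi-square goodness of fit test:
H₀: observed counts match expected distribution
H₁: observed counts differ from expected distribution
df = k - 1 = 2
χ² = Σ(O - E)²/E
   = (9 - 11.9)²/11.9 + (63 - 65.3)²/65.3 + (109 - 103.8)²/103.8
   = 0.707 + 0.081 + 0.261
   = 1.05
p-value = 0.5921

Since p-value > α = 0.05, we fail to reject H₀.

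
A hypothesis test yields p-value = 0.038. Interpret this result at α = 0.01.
Since p = 0.038 > α = 0.01, fail to reject H₀.
There is insufficient evidence to reject the null hypothesis; the result is not statistically significant at the 0.01 level.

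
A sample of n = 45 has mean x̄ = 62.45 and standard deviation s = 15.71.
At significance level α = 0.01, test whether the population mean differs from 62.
One-sample t-test:
H₀: μ = 62
H₁: μ ≠ 62
df = n - 1 = 44
t = (x̄ - μ₀) / (s/√n) = (62.45 - 62) / (15.71/√45) = 0.192
p-value = 0.8485

Since p-value > α = 0.01, we fail to reject H₀.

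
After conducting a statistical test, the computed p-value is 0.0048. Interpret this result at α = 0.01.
Since p = 0.0048 < α = 0.01, reject H₀.
There is sufficient evidence to reject the null hypothesis; the result is statistically significant at the 0.01 level.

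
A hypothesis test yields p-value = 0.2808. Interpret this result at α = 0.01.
Since p = 0.2808 > α = 0.01, fail to reject H₀.
There is insufficient evidence to reject the null hypothesis; the result is not statistically significant at the 0.01 level.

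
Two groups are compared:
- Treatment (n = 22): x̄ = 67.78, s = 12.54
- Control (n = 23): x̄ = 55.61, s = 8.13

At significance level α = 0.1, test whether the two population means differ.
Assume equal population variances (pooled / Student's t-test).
Student's two-sample t-test (equal variances):
H₀: μ₁ = μ₂
H₁: μ₁ ≠ μ₂
df = n₁ + n₂ - 2 = 43
Pooled variance s_p² = [(n₁-1)s₁² + (n₂-1)s₂²] / (n₁ + n₂ - 2) = [(21)(12.54²) + (22)(8.13²)] / 43 = 110.6143
SE = √(s_p²(1/n₁ + 1/n₂)) = √(110.6143 × (1/22 + 1/23)) = 3.1364
t = (x̄₁ - x̄₂) / SE = (67.78 - 55.61) / 3.1364 = 12.17 / 3.1364 = 3.880
p-value = 0.0004

Since p-value < α = 0.1, we reject H₀.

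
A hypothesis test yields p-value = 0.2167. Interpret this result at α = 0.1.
Since p = 0.2167 > α = 0.1, fail to reject H₀.
There is insufficient evidence to reject the null hypothesis; the result is not statistically significant at the 0.1 level.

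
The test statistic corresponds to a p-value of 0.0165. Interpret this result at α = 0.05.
Since p = 0.0165 < α = 0.05, reject H₀.
There is sufficient evidence to reject the null hypothesis; the result is statistically significant at the 0.05 level.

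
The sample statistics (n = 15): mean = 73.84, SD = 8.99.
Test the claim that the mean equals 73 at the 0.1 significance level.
One-sample t-test:
H₀: μ = 73
H₁: μ ≠ 73
df = n - 1 = 14
t = (x̄ - μ₀) / (s/√n) = (73.84 - 73) / (8.99/√15) = 0.362
p-value = 0.7228

Since p-value > α = 0.1, we fail to reject H₀.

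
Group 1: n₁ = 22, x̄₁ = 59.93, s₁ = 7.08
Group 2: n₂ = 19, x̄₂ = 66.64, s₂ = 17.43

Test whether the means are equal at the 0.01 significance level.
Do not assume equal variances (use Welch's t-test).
Welch's two-sample t-test:
H₀: μ₁ = μ₂
H₁: μ₁ ≠ μ₂
s₁²/n₁ = 7.08²/22 = 2.2785,  s₂²/n₂ = 17.43²/19 = 15.9897
SE = √(s₁²/n₁ + s₂²/n₂) = √(2.2785 + 15.9897) = 4.2741
df (Welch-Satterthwaite) = (s₁²/n₁ + s₂²/n₂)² / [(s₁²/n₁)²/(n₁-1) + (s₂²/n₂)²/(n₂-1)] ≈ 23.09
t = (x̄₁ - x̄₂) / SE = (59.93 - 66.64) / 4.2741 = -6.71 / 4.2741 = -1.570
p-value = 0.1300

Since p-value > α = 0.01, we fail to reject H₀.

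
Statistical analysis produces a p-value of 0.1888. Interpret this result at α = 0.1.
Since p = 0.1888 > α = 0.1, fail to reject H₀.
There is insufficient evidence to reject the null hypothesis; the result is not statistically significant at the 0.1 level.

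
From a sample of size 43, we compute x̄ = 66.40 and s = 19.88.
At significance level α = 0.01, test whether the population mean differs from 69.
One-sample t-test:
H₀: μ = 69
H₁: μ ≠ 69
df = n - 1 = 42
t = (x̄ - μ₀) / (s/√n) = (66.40 - 69) / (19.88/√43) = -0.858
p-value = 0.3960

Since p-value > α = 0.01, we fail to reject H₀.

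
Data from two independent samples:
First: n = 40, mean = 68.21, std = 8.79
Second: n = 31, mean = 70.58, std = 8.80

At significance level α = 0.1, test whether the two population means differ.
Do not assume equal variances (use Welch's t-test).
Welch's two-sample t-test:
H₀: μ₁ = μ₂
H₁: μ₁ ≠ μ₂
s₁²/n₁ = 8.79²/40 = 1.9316,  s₂²/n₂ = 8.80²/31 = 2.4981
SE = √(s₁²/n₁ + s₂²/n₂) = √(1.9316 + 2.4981) = 2.1047
df (Welch-Satterthwaite) = (s₁²/n₁ + s₂²/n₂)² / [(s₁²/n₁)²/(n₁-1) + (s₂²/n₂)²/(n₂-1)] ≈ 64.61
t = (x̄₁ - x̄₂) / SE = (68.21 - 70.58) / 2.1047 = -2.37 / 2.1047 = -1.126
p-value = 0.2643

Since p-value > α = 0.1, we fail to reject H₀.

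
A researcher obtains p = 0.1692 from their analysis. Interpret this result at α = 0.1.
Since p = 0.1692 > α = 0.1, fail to reject H₀.
There is insufficient evidence to reject the null hypothesis; the result is not statistically significant at the 0.1 level.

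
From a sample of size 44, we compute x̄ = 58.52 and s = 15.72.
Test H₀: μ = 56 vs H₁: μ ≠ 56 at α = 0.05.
One-sample t-test:
H₀: μ = 56
H₁: μ ≠ 56
df = n - 1 = 43
t = (x̄ - μ₀) / (s/√n) = (58.52 - 56) / (15.72/√44) = 1.063
p-value = 0.2936

Since p-value > α = 0.05, we fail to reject H₀.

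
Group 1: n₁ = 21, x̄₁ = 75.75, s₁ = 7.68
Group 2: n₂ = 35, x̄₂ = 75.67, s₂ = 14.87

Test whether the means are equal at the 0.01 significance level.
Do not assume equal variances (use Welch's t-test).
Welch's two-sample t-test:
H₀: μ₁ = μ₂
H₁: μ₁ ≠ μ₂
s₁²/n₁ = 7.68²/21 = 2.8087,  s₂²/n₂ = 14.87²/35 = 6.3176
SE = √(s₁²/n₁ + s₂²/n₂) = √(2.8087 + 6.3176) = 3.0210
df (Welch-Satterthwaite) = (s₁²/n₁ + s₂²/n₂)² / [(s₁²/n₁)²/(n₁-1) + (s₂²/n₂)²/(n₂-1)] ≈ 53.11
t = (x̄₁ - x̄₂) / SE = (75.75 - 75.67) / 3.0210 = 0.08 / 3.0210 = 0.026
p-value = 0.9790

Since p-value > α = 0.01, we fail to reject H₀.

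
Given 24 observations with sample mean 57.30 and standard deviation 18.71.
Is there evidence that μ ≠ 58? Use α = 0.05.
One-sample t-test:
H₀: μ = 58
H₁: μ ≠ 58
df = n - 1 = 23
t = (x̄ - μ₀) / (s/√n) = (57.30 - 58) / (18.71/√24) = -0.183
p-value = 0.8562

Since p-value > α = 0.05, we fail to reject H₀.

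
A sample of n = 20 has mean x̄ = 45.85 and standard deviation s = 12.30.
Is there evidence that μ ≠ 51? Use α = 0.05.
One-sample t-test:
H₀: μ = 51
H₁: μ ≠ 51
df = n - 1 = 19
t = (x̄ - μ₀) / (s/√n) = (45.85 - 51) / (12.30/√20) = -1.872
p-value = 0.0766

Since p-value > α = 0.05, we fail to reject H₀.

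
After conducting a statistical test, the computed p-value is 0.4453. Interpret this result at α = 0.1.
Since p = 0.4453 > α = 0.1, fail to reject H₀.
There is insufficient evidence to reject the null hypothesis; the result is not statistically significant at the 0.1 level.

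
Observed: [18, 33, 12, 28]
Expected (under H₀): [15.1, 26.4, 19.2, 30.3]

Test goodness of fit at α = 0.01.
Chi-square goodness of fit test:
H₀: observed counts match expected distribution
H₁: observed counts differ from expected distribution
df = k - 1 = 3
χ² = Σ(O - E)²/E
   = (18 - 15.1)²/15.1 + (33 - 26.4)²/26.4 + (12 - 19.2)²/19.2 + (28 - 30.3)²/30.3
   = 0.557 + 1.650 + 2.700 + 0.175
   = 5.08
p-value = 0.1659

Since p-value > α = 0.01, we fail to reject H₀.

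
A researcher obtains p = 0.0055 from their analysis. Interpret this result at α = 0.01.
Since p = 0.0055 < α = 0.01, reject H₀.
There is sufficient evidence to reject the null hypothesis; the result is statistically significant at the 0.01 level.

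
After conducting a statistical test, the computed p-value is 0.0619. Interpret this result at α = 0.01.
Since p = 0.0619 > α = 0.01, fail to reject H₀.
There is insufficient evidence to reject the null hypothesis; the result is not statistically significant at the 0.01 level.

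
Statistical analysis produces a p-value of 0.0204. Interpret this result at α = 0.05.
Since p = 0.0204 < α = 0.05, reject H₀.
There is sufficient evidence to reject the null hypothesis; the result is statistically significant at the 0.05 level.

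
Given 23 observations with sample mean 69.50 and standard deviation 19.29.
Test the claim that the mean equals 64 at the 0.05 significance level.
One-sample t-test:
H₀: μ = 64
H₁: μ ≠ 64
df = n - 1 = 22
t = (x̄ - μ₀) / (s/√n) = (69.50 - 64) / (19.29/√23) = 1.367
p-value = 0.1853

Since p-value > α = 0.05, we fail to reject H₀.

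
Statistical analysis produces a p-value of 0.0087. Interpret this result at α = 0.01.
Since p = 0.0087 < α = 0.01, reject H₀.
There is sufficient evidence to reject the null hypothesis; the result is statistically significant at the 0.01 level.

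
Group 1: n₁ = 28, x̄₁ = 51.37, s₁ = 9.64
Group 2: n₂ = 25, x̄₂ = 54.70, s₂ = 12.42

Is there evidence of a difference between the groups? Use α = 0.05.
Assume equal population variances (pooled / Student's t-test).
Student's two-sample t-test (equal variances):
H₀: μ₁ = μ₂
H₁: μ₁ ≠ μ₂
df = n₁ + n₂ - 2 = 51
Pooled variance s_p² = [(n₁-1)s₁² + (n₂-1)s₂²] / (n₁ + n₂ - 2) = [(27)(9.64²) + (24)(12.42²)] / 51 = 121.7893
SE = √(s_p²(1/n₁ + 1/n₂)) = √(121.7893 × (1/28 + 1/25)) = 3.0366
t = (x̄₁ - x̄₂) / SE = (51.37 - 54.70) / 3.0366 = -3.33 / 3.0366 = -1.097
p-value = 0.2780

Since p-value > α = 0.05, we fail to reject H₀.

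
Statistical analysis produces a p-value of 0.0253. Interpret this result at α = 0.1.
Since p = 0.0253 < α = 0.1, reject H₀.
There is sufficient evidence to reject the null hypothesis; the result is statistically significant at the 0.1 level.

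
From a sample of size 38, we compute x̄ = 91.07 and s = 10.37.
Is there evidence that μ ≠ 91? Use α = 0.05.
One-sample t-test:
H₀: μ = 91
H₁: μ ≠ 91
df = n - 1 = 37
t = (x̄ - μ₀) / (s/√n) = (91.07 - 91) / (10.37/√38) = 0.042
p-value = 0.9670

Since p-value > α = 0.05, we fail to reject H₀.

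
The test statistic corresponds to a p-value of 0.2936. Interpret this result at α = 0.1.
Since p = 0.2936 > α = 0.1, fail to reject H₀.
There is insufficient evidence to reject the null hypothesis; the result is not statistically significant at the 0.1 level.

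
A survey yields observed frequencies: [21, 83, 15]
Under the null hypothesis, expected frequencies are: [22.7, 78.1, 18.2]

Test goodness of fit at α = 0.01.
Chi-square goodness of fit test:
H₀: observed counts match expected distribution
H₁: observed counts differ from expected distribution
df = k - 1 = 2
χ² = Σ(O - E)²/E
   = (21 - 22.7)²/22.7 + (83 - 78.1)²/78.1 + (15 - 18.2)²/18.2
   = 0.127 + 0.307 + 0.563
   = 1.00
p-value = 0.6073

Since p-value > α = 0.01, we fail to reject H₀.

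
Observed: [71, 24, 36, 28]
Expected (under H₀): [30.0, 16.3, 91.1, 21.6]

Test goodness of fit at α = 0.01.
Chi-square goodness of fit test:
H₀: observed counts match expected distribution
H₁: observed counts differ from expected distribution
df = k - 1 = 3
χ² = Σ(O - E)²/E
   = (71 - 30.0)²/30.0 + (24 - 16.3)²/16.3 + (36 - 91.1)²/91.1 + (28 - 21.6)²/21.6
   = 56.033 + 3.637 + 33.326 + 1.896
   = 94.89
p-value < 0.0001

Since p-value < α = 0.01, we reject H₀.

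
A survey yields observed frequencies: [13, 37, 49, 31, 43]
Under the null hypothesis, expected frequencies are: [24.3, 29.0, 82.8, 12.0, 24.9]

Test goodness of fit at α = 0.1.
Chi-square goodness of fit test:
H₀: observed counts match expected distribution
H₁: observed counts differ from expected distribution
df = k - 1 = 4
χ² = Σ(O - E)²/E
   = (13 - 24.3)²/24.3 + (37 - 29.0)²/29.0 + (49 - 82.8)²/82.8 + (31 - 12.0)²/12.0 + (43 - 24.9)²/24.9
   = 5.255 + 2.207 + 13.798 + 30.083 + 13.157
   = 64.50
p-value < 0.0001

Since p-value < α = 0.1, we reject H₀.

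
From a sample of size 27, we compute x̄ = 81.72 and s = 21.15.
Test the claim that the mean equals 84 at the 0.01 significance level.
One-sample t-test:
H₀: μ = 84
H₁: μ ≠ 84
df = n - 1 = 26
t = (x̄ - μ₀) / (s/√n) = (81.72 - 84) / (21.15/√27) = -0.560
p-value = 0.5802

Since p-value > α = 0.01, we fail to reject H₀.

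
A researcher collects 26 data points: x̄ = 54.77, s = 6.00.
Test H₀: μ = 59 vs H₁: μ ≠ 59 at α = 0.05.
One-sample t-test:
H₀: μ = 59
H₁: μ ≠ 59
df = n - 1 = 25
t = (x̄ - μ₀) / (s/√n) = (54.77 - 59) / (6.00/√26) = -3.595
p-value = 0.0014

Since p-value < α = 0.05, we reject H₀.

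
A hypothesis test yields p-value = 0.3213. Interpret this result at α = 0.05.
Since p = 0.3213 > α = 0.05, fail to reject H₀.
There is insufficient evidence to reject the null hypothesis; the result is not statistically significant at the 0.05 level.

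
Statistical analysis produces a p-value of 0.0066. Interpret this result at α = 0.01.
Since p = 0.0066 < α = 0.01, reject H₀.
There is sufficient evidence to reject the null hypothesis; the result is statistically significant at the 0.01 level.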